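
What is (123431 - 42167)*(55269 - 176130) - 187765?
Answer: -9821836069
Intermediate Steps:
(123431 - 42167)*(55269 - 176130) - 187765 = 81264*(-120861) - 187765 = -9821648304 - 187765 = -9821836069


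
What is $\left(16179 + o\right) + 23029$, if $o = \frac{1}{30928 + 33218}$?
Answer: $\frac{2515036369}{64146} \approx 39208.0$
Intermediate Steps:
$o = \frac{1}{64146} \approx 1.5589 \cdot 10^{-5}$
$\left(16179 + o\right) + 23029 = \left(16179 + \frac{1}{64146}\right) + 23029 = \frac{1037818135}{64146} + 23029 = \frac{2515036369}{64146}$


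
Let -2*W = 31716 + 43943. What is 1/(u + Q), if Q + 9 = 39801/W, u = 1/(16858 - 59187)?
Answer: -3202569811/32192677016 ≈ -0.099481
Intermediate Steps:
W = -75659/2 (W = -(31716 + 43943)/2 = -½*75659 = -75659/2 ≈ -37830.)
u = -1/42329 (u = 1/(-42329) = -1/42329 ≈ -2.3624e-5)
Q = -760533/75659 (Q = -9 + 39801/(-75659/2) = -9 + 39801*(-2/75659) = -9 - 79602/75659 = -760533/75659 ≈ -10.052)
1/(u + Q) = 1/(-1/42329 - 760533/75659) = 1/(-32192677016/3202569811) = -3202569811/32192677016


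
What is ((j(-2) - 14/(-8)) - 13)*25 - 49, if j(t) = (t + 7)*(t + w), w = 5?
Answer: 179/4 ≈ 44.750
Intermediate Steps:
j(t) = (5 + t)*(7 + t) (j(t) = (t + 7)*(t + 5) = (7 + t)*(5 + t) = (5 + t)*(7 + t))
((j(-2) - 14/(-8)) - 13)*25 - 49 = (((35 + (-2)**2 + 12*(-2)) - 14/(-8)) - 13)*25 - 49 = (((35 + 4 - 24) - 14*(-1/8)) - 13)*25 - 49 = ((15 + 7/4) - 13)*25 - 49 = (67/4 - 13)*25 - 49 = (15/4)*25 - 49 = 375/4 - 49 = 179/4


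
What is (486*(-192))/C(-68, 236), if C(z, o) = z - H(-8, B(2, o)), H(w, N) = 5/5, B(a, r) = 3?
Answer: 31104/23 ≈ 1352.3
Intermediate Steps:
H(w, N) = 1 (H(w, N) = 5*(1/5) = 1)
C(z, o) = -1 + z (C(z, o) = z - 1*1 = z - 1 = -1 + z)
(486*(-192))/C(-68, 236) = (486*(-192))/(-1 - 68) = -93312/(-69) = -93312*(-1/69) = 31104/23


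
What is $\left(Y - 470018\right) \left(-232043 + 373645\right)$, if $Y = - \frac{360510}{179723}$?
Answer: $- \frac{11961603169009448}{179723} \approx -6.6556 \cdot 10^{10}$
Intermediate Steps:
$Y = - \frac{360510}{179723}$ ($Y = \left(-360510\right) \frac{1}{179723} = - \frac{360510}{179723} \approx -2.0059$)
$\left(Y - 470018\right) \left(-232043 + 373645\right) = \left(- \frac{360510}{179723} - 470018\right) \left(-232043 + 373645\right) = \left(- \frac{84473405524}{179723}\right) 141602 = - \frac{11961603169009448}{179723}$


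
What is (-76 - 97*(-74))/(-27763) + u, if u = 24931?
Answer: 692152251/27763 ≈ 24931.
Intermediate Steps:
(-76 - 97*(-74))/(-27763) + u = (-76 - 97*(-74))/(-27763) + 24931 = (-76 + 7178)*(-1/27763) + 24931 = 7102*(-1/27763) + 24931 = -7102/27763 + 24931 = 692152251/27763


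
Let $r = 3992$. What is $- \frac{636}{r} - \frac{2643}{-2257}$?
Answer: $\frac{2278851}{2252486} \approx 1.0117$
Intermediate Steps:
$- \frac{636}{r} - \frac{2643}{-2257} = - \frac{636}{3992} - \frac{2643}{-2257} = \left(-636\right) \frac{1}{3992} - - \frac{2643}{2257} = - \frac{159}{998} + \frac{2643}{2257} = \frac{2278851}{2252486}$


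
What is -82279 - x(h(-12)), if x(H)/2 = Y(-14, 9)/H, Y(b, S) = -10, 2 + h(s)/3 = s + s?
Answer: -3208891/39 ≈ -82279.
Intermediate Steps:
h(s) = -6 + 6*s (h(s) = -6 + 3*(s + s) = -6 + 3*(2*s) = -6 + 6*s)
x(H) = -20/H (x(H) = 2*(-10/H) = -20/H)
-82279 - x(h(-12)) = -82279 - (-20)/(-6 + 6*(-12)) = -82279 - (-20)/(-6 - 72) = -82279 - (-20)/(-78) = -82279 - (-20)*(-1)/78 = -82279 - 1*10/39 = -82279 - 10/39 = -3208891/39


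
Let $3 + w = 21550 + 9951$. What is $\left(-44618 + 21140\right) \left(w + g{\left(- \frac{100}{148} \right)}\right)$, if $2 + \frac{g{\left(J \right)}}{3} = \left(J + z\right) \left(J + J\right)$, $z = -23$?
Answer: $- \frac{1015281411144}{1369} \approx -7.4162 \cdot 10^{8}$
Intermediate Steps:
$g{\left(J \right)} = -6 + 6 J \left(-23 + J\right)$ ($g{\left(J \right)} = -6 + 3 \left(J - 23\right) \left(J + J\right) = -6 + 3 \left(-23 + J\right) 2 J = -6 + 3 \cdot 2 J \left(-23 + J\right) = -6 + 6 J \left(-23 + J\right)$)
$w = 31498$ ($w = -3 + \left(21550 + 9951\right) = -3 + 31501 = 31498$)
$\left(-44618 + 21140\right) \left(w + g{\left(- \frac{100}{148} \right)}\right) = \left(-44618 + 21140\right) \left(31498 - \left(6 - \frac{3750}{1369} + 138 \left(-100\right) \frac{1}{148}\right)\right) = - 23478 \left(31498 - \left(6 - \frac{3750}{1369} + 138 \left(-100\right) \frac{1}{148}\right)\right) = - 23478 \left(31498 - \left(- \frac{3228}{37} - \frac{3750}{1369}\right)\right) = - 23478 \left(31498 + \left(-6 + \frac{3450}{37} + 6 \cdot \frac{625}{1369}\right)\right) = - 23478 \left(31498 + \left(-6 + \frac{3450}{37} + \frac{3750}{1369}\right)\right) = - 23478 \left(31498 + \frac{123186}{1369}\right) = \left(-23478\right) \frac{43243948}{1369} = - \frac{1015281411144}{1369}$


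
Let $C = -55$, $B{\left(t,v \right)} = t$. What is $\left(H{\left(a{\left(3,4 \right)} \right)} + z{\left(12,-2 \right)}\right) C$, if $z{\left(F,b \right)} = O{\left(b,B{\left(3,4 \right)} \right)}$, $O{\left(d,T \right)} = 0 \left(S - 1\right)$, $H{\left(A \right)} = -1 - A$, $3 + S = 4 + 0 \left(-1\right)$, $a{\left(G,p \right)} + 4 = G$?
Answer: $0$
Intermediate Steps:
$a{\left(G,p \right)} = -4 + G$
$S = 1$ ($S = -3 + \left(4 + 0 \left(-1\right)\right) = -3 + \left(4 + 0\right) = -3 + 4 = 1$)
$O{\left(d,T \right)} = 0$ ($O{\left(d,T \right)} = 0 \left(1 - 1\right) = 0 \cdot 0 = 0$)
$z{\left(F,b \right)} = 0$
$\left(H{\left(a{\left(3,4 \right)} \right)} + z{\left(12,-2 \right)}\right) C = \left(\left(-1 - \left(-4 + 3\right)\right) + 0\right) \left(-55\right) = \left(\left(-1 - -1\right) + 0\right) \left(-55\right) = \left(\left(-1 + 1\right) + 0\right) \left(-55\right) = \left(0 + 0\right) \left(-55\right) = 0 \left(-55\right) = 0$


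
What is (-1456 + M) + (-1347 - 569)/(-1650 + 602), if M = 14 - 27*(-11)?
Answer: -299511/262 ≈ -1143.2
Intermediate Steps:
M = 311 (M = 14 + 297 = 311)
(-1456 + M) + (-1347 - 569)/(-1650 + 602) = (-1456 + 311) + (-1347 - 569)/(-1650 + 602) = -1145 - 1916/(-1048) = -1145 - 1916*(-1/1048) = -1145 + 479/262 = -299511/262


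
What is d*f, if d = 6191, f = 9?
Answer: 55719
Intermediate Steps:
d*f = 6191*9 = 55719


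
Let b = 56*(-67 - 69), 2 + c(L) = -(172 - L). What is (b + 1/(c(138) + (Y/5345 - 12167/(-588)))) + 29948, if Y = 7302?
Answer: 978512942448/43816769 ≈ 22332.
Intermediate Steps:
c(L) = -174 + L (c(L) = -2 - (172 - L) = -2 + (-172 + L) = -174 + L)
b = -7616 (b = 56*(-136) = -7616)
(b + 1/(c(138) + (Y/5345 - 12167/(-588)))) + 29948 = (-7616 + 1/((-174 + 138) + (7302/5345 - 12167/(-588)))) + 29948 = (-7616 + 1/(-36 + (7302*(1/5345) - 12167*(-1/588)))) + 29948 = (-7616 + 1/(-36 + (7302/5345 + 12167/588))) + 29948 = (-7616 + 1/(-36 + 69326191/3142860)) + 29948 = (-7616 + 1/(-43816769/3142860)) + 29948 = (-7616 - 3142860/43816769) + 29948 = -333711655564/43816769 + 29948 = 978512942448/43816769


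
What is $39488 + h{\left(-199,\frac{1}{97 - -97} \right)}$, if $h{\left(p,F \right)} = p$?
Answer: $39289$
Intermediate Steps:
$39488 + h{\left(-199,\frac{1}{97 - -97} \right)} = 39488 - 199 = 39289$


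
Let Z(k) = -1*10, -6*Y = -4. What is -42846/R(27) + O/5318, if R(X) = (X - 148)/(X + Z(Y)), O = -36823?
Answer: 3869079893/643478 ≈ 6012.8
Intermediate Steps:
Y = 2/3 (Y = -1/6*(-4) = 2/3 ≈ 0.66667)
Z(k) = -10
R(X) = (-148 + X)/(-10 + X) (R(X) = (X - 148)/(X - 10) = (-148 + X)/(-10 + X))
-42846/R(27) + O/5318 = -42846*(-10 + 27)/(-148 + 27) - 36823/5318 = -42846/(-121/17) - 36823*1/5318 = -42846/((1/17)*(-121)) - 36823/5318 = -42846/(-121/17) - 36823/5318 = -42846*(-17/121) - 36823/5318 = 728382/121 - 36823/5318 = 3869079893/643478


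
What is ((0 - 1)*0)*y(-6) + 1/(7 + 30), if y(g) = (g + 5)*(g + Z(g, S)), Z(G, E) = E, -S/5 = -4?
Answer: 1/37 ≈ 0.027027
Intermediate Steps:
S = 20 (S = -5*(-4) = 20)
y(g) = (5 + g)*(20 + g) (y(g) = (g + 5)*(g + 20) = (5 + g)*(20 + g))
((0 - 1)*0)*y(-6) + 1/(7 + 30) = ((0 - 1)*0)*(100 + (-6)² + 25*(-6)) + 1/(7 + 30) = (-1*0)*(100 + 36 - 150) + 1/37 = 0*(-14) + 1/37 = 0 + 1/37 = 1/37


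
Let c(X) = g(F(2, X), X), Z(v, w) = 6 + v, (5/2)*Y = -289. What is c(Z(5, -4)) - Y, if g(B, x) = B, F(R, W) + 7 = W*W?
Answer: 1148/5 ≈ 229.60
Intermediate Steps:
Y = -578/5 (Y = (⅖)*(-289) = -578/5 ≈ -115.60)
F(R, W) = -7 + W² (F(R, W) = -7 + W*W = -7 + W²)
c(X) = -7 + X²
c(Z(5, -4)) - Y = (-7 + (6 + 5)²) - 1*(-578/5) = (-7 + 11²) + 578/5 = (-7 + 121) + 578/5 = 114 + 578/5 = 1148/5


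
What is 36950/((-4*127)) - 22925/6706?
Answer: -4632725/60833 ≈ -76.155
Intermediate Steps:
36950/((-4*127)) - 22925/6706 = 36950/(-508) - 22925*1/6706 = 36950*(-1/508) - 3275/958 = -18475/254 - 3275/958 = -4632725/60833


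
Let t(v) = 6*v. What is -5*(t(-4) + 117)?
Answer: -465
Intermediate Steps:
-5*(t(-4) + 117) = -5*(6*(-4) + 117) = -5*(-24 + 117) = -5*93 = -465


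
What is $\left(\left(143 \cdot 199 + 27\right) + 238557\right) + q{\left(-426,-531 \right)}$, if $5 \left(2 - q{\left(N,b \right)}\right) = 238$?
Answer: $\frac{1334977}{5} \approx 2.67 \cdot 10^{5}$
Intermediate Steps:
$q{\left(N,b \right)} = - \frac{228}{5}$ ($q{\left(N,b \right)} = 2 - \frac{238}{5} = - \frac{228}{5}$)
$\left(\left(143 \cdot 199 + 27\right) + 238557\right) + q{\left(-426,-531 \right)} = \left(\left(143 \cdot 199 + 27\right) + 238557\right) - \frac{228}{5} = \left(\left(28457 + 27\right) + 238557\right) - \frac{228}{5} = \left(28484 + 238557\right) - \frac{228}{5} = 267041 - \frac{228}{5} = \frac{1334977}{5}$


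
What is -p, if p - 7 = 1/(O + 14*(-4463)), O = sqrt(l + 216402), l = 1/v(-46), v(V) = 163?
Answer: -4454207270429/636316779285 + sqrt(5749584901)/636316779285 ≈ -7.0000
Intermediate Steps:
l = 1/163 ≈ 0.0061350
O = sqrt(5749584901)/163 (O = sqrt(1/163 + 216402) = sqrt(35273527/163) = sqrt(5749584901)/163 ≈ 465.19)
p = 7 + 1/(-62482 + sqrt(5749584901)/163) (p = 7 + 1/(sqrt(5749584901)/163 + 14*(-4463)) = 7 + 1/(sqrt(5749584901)/163 - 62482) = 7 + 1/(-62482 + sqrt(5749584901)/163) ≈ 7.0000)
-p = -(4454207270429/636316779285 - sqrt(5749584901)/636316779285) = -4454207270429/636316779285 + sqrt(5749584901)/636316779285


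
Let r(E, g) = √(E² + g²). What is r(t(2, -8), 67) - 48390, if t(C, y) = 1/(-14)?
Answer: -48390 + √879845/14 ≈ -48323.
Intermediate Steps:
t(C, y) = -1/14
r(t(2, -8), 67) - 48390 = √((-1/14)² + 67²) - 48390 = √(1/196 + 4489) - 48390 = √(879845/196) - 48390 = √879845/14 - 48390 = -48390 + √879845/14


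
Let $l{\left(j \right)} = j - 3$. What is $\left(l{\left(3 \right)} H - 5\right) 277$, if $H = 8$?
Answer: $-1385$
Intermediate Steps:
$l{\left(j \right)} = -3 + j$
$\left(l{\left(3 \right)} H - 5\right) 277 = \left(\left(-3 + 3\right) 8 - 5\right) 277 = \left(0 \cdot 8 - 5\right) 277 = \left(0 - 5\right) 277 = \left(-5\right) 277 = -1385$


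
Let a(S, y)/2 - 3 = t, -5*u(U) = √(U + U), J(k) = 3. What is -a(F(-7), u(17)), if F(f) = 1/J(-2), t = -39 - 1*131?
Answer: 334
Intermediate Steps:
t = -170 (t = -39 - 131 = -170)
u(U) = -√2*√U/5 (u(U) = -√(U + U)/5 = -√2*√U/5)
F(f) = ⅓ (F(f) = 1/3 = ⅓)
a(S, y) = -334 (a(S, y) = 6 + 2*(-170) = 6 - 340 = -334)
-a(F(-7), u(17)) = -1*(-334) = 334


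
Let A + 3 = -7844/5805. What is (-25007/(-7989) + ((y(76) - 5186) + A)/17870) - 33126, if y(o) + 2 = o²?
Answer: -9150092248759447/276247237050 ≈ -33123.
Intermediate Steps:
y(o) = -2 + o²
A = -25259/5805 (A = -3 - 7844/5805 = -25259/5805 ≈ -4.3512)
(-25007/(-7989) + ((y(76) - 5186) + A)/17870) - 33126 = (-25007/(-7989) + (((-2 + 76²) - 5186) - 25259/5805)/17870) - 33126 = (-25007*(-1/7989) + (((-2 + 5776) - 5186) - 25259/5805)*(1/17870)) - 33126 = (25007/7989 + ((5774 - 5186) - 25259/5805)*(1/17870)) - 33126 = (25007/7989 + (588 - 25259/5805)*(1/17870)) - 33126 = (25007/7989 + (3388081/5805)*(1/17870)) - 33126 = (25007/7989 + 3388081/103735350) - 33126 = 873725758853/276247237050 - 33126 = -9150092248759447/276247237050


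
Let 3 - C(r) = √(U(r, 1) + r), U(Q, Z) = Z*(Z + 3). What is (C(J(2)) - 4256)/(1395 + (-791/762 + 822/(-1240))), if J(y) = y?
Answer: -1004643660/329125099 - 236220*√6/329125099 ≈ -3.0542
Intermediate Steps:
U(Q, Z) = Z*(3 + Z)
C(r) = 3 - √(4 + r) (C(r) = 3 - √(1*(3 + 1) + r) = 3 - √(1*4 + r) = 3 - √(4 + r))
(C(J(2)) - 4256)/(1395 + (-791/762 + 822/(-1240))) = ((3 - √(4 + 2)) - 4256)/(1395 + (-791/762 + 822/(-1240))) = ((3 - √6) - 4256)/(1395 + (-791*1/762 + 822*(-1/1240))) = (-4253 - √6)/(1395 + (-791/762 - 411/620)) = (-4253 - √6)/(1395 - 401801/236220) = (-4253 - √6)/(329125099/236220) = (-4253 - √6)*(236220/329125099) = -1004643660/329125099 - 236220*√6/329125099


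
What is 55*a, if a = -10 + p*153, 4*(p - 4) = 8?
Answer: 49940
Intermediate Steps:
p = 6 (p = 4 + (¼)*8 = 4 + 2 = 6)
a = 908 (a = -10 + 6*153 = -10 + 918 = 908)
55*a = 55*908 = 49940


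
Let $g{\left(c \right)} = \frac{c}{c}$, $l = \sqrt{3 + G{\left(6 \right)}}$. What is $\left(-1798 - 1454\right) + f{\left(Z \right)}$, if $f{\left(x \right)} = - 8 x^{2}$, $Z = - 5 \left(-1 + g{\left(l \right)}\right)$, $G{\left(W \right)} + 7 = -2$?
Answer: $-3252$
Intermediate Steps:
$G{\left(W \right)} = -9$ ($G{\left(W \right)} = -7 - 2 = -9$)
$l = i \sqrt{6}$ ($l = \sqrt{3 - 9} = \sqrt{-6} = i \sqrt{6} \approx 2.4495 i$)
$g{\left(c \right)} = 1$
$Z = 0$ ($Z = - 5 \left(-1 + 1\right) = \left(-5\right) 0 = 0$)
$\left(-1798 - 1454\right) + f{\left(Z \right)} = \left(-1798 - 1454\right) - 8 \cdot 0^{2} = \left(-1798 - 1454\right) - 0 = -3252 + 0 = -3252$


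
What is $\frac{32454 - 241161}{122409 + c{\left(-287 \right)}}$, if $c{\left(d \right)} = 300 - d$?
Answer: $- \frac{208707}{122996} \approx -1.6969$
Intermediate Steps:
$\frac{32454 - 241161}{122409 + c{\left(-287 \right)}} = \frac{32454 - 241161}{122409 + \left(300 - -287\right)} = - \frac{208707}{122409 + \left(300 + 287\right)} = - \frac{208707}{122409 + 587} = - \frac{208707}{122996}$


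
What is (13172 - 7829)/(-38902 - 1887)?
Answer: -5343/40789 ≈ -0.13099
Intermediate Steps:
(13172 - 7829)/(-38902 - 1887) = 5343/(-40789) = 5343*(-1/40789) = -5343/40789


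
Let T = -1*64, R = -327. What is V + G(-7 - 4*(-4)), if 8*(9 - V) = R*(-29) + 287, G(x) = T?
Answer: -5105/4 ≈ -1276.3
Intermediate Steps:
T = -64
G(x) = -64
V = -4849/4 (V = 9 - (-327*(-29) + 287)/8 = 9 - (9483 + 287)/8 = 9 - 1/8*9770 = 9 - 4885/4 = -4849/4 ≈ -1212.3)
V + G(-7 - 4*(-4)) = -4849/4 - 64 = -5105/4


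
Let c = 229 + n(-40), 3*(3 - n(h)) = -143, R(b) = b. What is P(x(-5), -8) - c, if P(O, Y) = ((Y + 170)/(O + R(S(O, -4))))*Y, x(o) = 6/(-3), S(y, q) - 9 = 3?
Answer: -6139/15 ≈ -409.27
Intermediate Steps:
S(y, q) = 12 (S(y, q) = 9 + 3 = 12)
n(h) = 152/3 (n(h) = 3 - ⅓*(-143) = 3 + 143/3 = 152/3)
x(o) = -2 (x(o) = 6*(-⅓) = -2)
c = 839/3 (c = 229 + 152/3 = 839/3 ≈ 279.67)
P(O, Y) = Y*(170 + Y)/(12 + O) (P(O, Y) = ((Y + 170)/(O + 12))*Y = ((170 + Y)/(12 + O))*Y = Y*(170 + Y)/(12 + O))
P(x(-5), -8) - c = -8*(170 - 8)/(12 - 2) - 1*839/3 = -8*162/10 - 839/3 = -8*⅒*162 - 839/3 = -648/5 - 839/3 = -6139/15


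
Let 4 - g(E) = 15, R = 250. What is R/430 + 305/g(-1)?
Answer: -12840/473 ≈ -27.146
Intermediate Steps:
g(E) = -11 (g(E) = 4 - 1*15 = 4 - 15 = -11)
R/430 + 305/g(-1) = 250/430 + 305/(-11) = 250*(1/430) + 305*(-1/11) = 25/43 - 305/11 = -12840/473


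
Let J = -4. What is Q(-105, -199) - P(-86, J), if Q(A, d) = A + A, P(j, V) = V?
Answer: -206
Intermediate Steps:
Q(A, d) = 2*A
Q(-105, -199) - P(-86, J) = 2*(-105) - 1*(-4) = -210 + 4 = -206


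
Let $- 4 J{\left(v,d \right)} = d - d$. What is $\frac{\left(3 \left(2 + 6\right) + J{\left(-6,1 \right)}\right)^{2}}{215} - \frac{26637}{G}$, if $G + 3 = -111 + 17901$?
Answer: $\frac{1506119}{1274735} \approx 1.1815$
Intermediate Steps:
$J{\left(v,d \right)} = 0$ ($J{\left(v,d \right)} = - \frac{d - d}{4} = \left(- \frac{1}{4}\right) 0 = 0$)
$G = 17787$ ($G = -3 + \left(-111 + 17901\right) = -3 + 17790 = 17787$)
$\frac{\left(3 \left(2 + 6\right) + J{\left(-6,1 \right)}\right)^{2}}{215} - \frac{26637}{G} = \frac{\left(3 \left(2 + 6\right) + 0\right)^{2}}{215} - \frac{26637}{17787} = \left(3 \cdot 8 + 0\right)^{2} \cdot \frac{1}{215} - \frac{8879}{5929} = \left(24 + 0\right)^{2} \cdot \frac{1}{215} - \frac{8879}{5929} = 24^{2} \cdot \frac{1}{215} - \frac{8879}{5929} = 576 \cdot \frac{1}{215} - \frac{8879}{5929} = \frac{576}{215} - \frac{8879}{5929} = \frac{1506119}{1274735}$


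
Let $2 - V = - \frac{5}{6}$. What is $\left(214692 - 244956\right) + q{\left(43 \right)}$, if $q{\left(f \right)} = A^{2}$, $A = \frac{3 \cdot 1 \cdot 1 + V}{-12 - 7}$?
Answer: $- \frac{393309719}{12996} \approx -30264.0$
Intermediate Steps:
$V = \frac{17}{6}$ ($V = 2 - - \frac{5}{6} = 2 + \frac{5}{6} = \frac{17}{6} \approx 2.8333$)
$A = - \frac{35}{114}$ ($A = \frac{3 \cdot 1 \cdot 1 + \frac{17}{6}}{-12 - 7} = \frac{3 \cdot 1 + \frac{17}{6}}{-19} = \left(3 + \frac{17}{6}\right) \left(- \frac{1}{19}\right) = \frac{35}{6} \left(- \frac{1}{19}\right) = - \frac{35}{114} \approx -0.30702$)
$q{\left(f \right)} = \frac{1225}{12996}$ ($q{\left(f \right)} = \left(- \frac{35}{114}\right)^{2} = \frac{1225}{12996}$)
$\left(214692 - 244956\right) + q{\left(43 \right)} = \left(214692 - 244956\right) + \frac{1225}{12996} = -30264 + \frac{1225}{12996} = - \frac{393309719}{12996}$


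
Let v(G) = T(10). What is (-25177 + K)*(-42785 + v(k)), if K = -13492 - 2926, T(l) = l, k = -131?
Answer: 1779226125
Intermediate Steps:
K = -16418
v(G) = 10
(-25177 + K)*(-42785 + v(k)) = (-25177 - 16418)*(-42785 + 10) = -41595*(-42775) = 1779226125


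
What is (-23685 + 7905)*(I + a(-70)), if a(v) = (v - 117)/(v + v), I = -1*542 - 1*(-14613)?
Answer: -1554430203/7 ≈ -2.2206e+8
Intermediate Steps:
I = 14071 (I = -542 + 14613 = 14071)
a(v) = (-117 + v)/(2*v) (a(v) = (-117 + v)/((2*v)) = (-117 + v)*(1/(2*v)) = (-117 + v)/(2*v))
(-23685 + 7905)*(I + a(-70)) = (-23685 + 7905)*(14071 + (½)*(-117 - 70)/(-70)) = -15780*(14071 + (½)*(-1/70)*(-187)) = -15780*(14071 + 187/140) = -15780*1970127/140 = -1554430203/7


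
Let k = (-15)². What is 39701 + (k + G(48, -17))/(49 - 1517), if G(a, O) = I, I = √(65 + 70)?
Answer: 58280843/1468 - 3*√15/1468 ≈ 39701.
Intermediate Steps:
I = 3*√15 (I = √135 = 3*√15 ≈ 11.619)
G(a, O) = 3*√15
k = 225
39701 + (k + G(48, -17))/(49 - 1517) = 39701 + (225 + 3*√15)/(49 - 1517) = 39701 + (225 + 3*√15)/(-1468) = 39701 + (225 + 3*√15)*(-1/1468) = 39701 + (-225/1468 - 3*√15/1468) = 58280843/1468 - 3*√15/1468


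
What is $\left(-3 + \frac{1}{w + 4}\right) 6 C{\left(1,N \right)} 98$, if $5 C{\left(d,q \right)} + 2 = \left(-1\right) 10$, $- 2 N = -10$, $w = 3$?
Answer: $4032$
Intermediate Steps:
$N = 5$ ($N = \left(- \frac{1}{2}\right) \left(-10\right) = 5$)
$C{\left(d,q \right)} = - \frac{12}{5}$ ($C{\left(d,q \right)} = - \frac{2}{5} + \frac{\left(-1\right) 10}{5} = - \frac{2}{5} + \frac{1}{5} \left(-10\right) = - \frac{2}{5} - 2 = - \frac{12}{5}$)
$\left(-3 + \frac{1}{w + 4}\right) 6 C{\left(1,N \right)} 98 = \left(-3 + \frac{1}{3 + 4}\right) 6 \left(- \frac{12}{5}\right) 98 = \left(-3 + \frac{1}{7}\right) 6 \left(- \frac{12}{5}\right) 98 = \left(- \frac{20}{7}\right) 6 \left(- \frac{12}{5}\right) 98 = \left(- \frac{120}{7}\right) \left(- \frac{12}{5}\right) 98 = \frac{288}{7} \cdot 98 = 4032$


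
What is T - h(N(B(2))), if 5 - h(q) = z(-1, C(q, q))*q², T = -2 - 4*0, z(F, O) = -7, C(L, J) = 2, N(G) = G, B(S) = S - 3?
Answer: -14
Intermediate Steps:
B(S) = -3 + S
T = -2 (T = -2 + 0 = -2)
h(q) = 5 + 7*q² (h(q) = 5 - (-7)*q² = 5 + 7*q²)
T - h(N(B(2))) = -2 - (5 + 7*(-3 + 2)²) = -2 - (5 + 7*(-1)²) = -2 - (5 + 7*1) = -2 - (5 + 7) = -2 - 1*12 = -2 - 12 = -14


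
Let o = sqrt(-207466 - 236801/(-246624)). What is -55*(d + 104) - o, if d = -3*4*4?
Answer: -3080 - I*sqrt(788670534949962)/61656 ≈ -3080.0 - 455.48*I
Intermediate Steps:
d = -48 (d = -12*4 = -48)
o = I*sqrt(788670534949962)/61656 (o = sqrt(-207466 - 236801*(-1/246624)) = sqrt(-207466 + 236801/246624) = sqrt(-51165857983/246624) = I*sqrt(788670534949962)/61656 ≈ 455.48*I)
-55*(d + 104) - o = -55*(-48 + 104) - I*sqrt(788670534949962)/61656 = -55*56 - I*sqrt(788670534949962)/61656 = -3080 - I*sqrt(788670534949962)/61656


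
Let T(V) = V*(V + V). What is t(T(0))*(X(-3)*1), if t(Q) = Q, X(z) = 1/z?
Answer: 0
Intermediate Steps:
T(V) = 2*V² (T(V) = V*(2*V) = 2*V²)
t(T(0))*(X(-3)*1) = (2*0²)*(1/(-3)) = (2*0)*(-⅓*1) = 0*(-⅓) = 0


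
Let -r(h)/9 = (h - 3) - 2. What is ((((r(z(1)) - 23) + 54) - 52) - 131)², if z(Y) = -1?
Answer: 9604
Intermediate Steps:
r(h) = 45 - 9*h (r(h) = -9*((h - 3) - 2) = -9*((-3 + h) - 2) = -9*(-5 + h) = 45 - 9*h)
((((r(z(1)) - 23) + 54) - 52) - 131)² = (((((45 - 9*(-1)) - 23) + 54) - 52) - 131)² = (((((45 + 9) - 23) + 54) - 52) - 131)² = ((((54 - 23) + 54) - 52) - 131)² = (((31 + 54) - 52) - 131)² = ((85 - 52) - 131)² = (33 - 131)² = (-98)² = 9604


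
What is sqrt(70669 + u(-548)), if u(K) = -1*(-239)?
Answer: 2*sqrt(17727) ≈ 266.29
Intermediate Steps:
u(K) = 239
sqrt(70669 + u(-548)) = sqrt(70669 + 239) = sqrt(70908) = 2*sqrt(17727)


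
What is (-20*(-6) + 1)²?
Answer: 14641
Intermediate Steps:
(-20*(-6) + 1)² = (120 + 1)² = 121² = 14641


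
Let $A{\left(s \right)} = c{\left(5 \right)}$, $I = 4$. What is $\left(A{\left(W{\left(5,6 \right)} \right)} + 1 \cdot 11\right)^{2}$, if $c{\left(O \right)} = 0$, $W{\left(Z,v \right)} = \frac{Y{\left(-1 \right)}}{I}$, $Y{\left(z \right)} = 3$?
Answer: $121$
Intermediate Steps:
$W{\left(Z,v \right)} = \frac{3}{4}$
$A{\left(s \right)} = 0$
$\left(A{\left(W{\left(5,6 \right)} \right)} + 1 \cdot 11\right)^{2} = \left(0 + 1 \cdot 11\right)^{2} = \left(0 + 11\right)^{2} = 11^{2} = 121$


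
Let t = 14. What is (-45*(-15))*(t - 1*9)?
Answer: 3375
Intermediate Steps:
(-45*(-15))*(t - 1*9) = (-45*(-15))*(14 - 1*9) = 675*(14 - 9) = 675*5 = 3375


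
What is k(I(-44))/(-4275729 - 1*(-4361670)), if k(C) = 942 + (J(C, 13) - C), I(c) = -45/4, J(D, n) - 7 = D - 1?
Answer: 316/28647 ≈ 0.011031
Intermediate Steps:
J(D, n) = 6 + D (J(D, n) = 7 + (D - 1) = 7 + (-1 + D) = 6 + D)
I(c) = -45/4 (I(c) = -45*¼ = -45/4)
k(C) = 948 (k(C) = 942 + ((6 + C) - C) = 942 + 6 = 948)
k(I(-44))/(-4275729 - 1*(-4361670)) = 948/(-4275729 - 1*(-4361670)) = 948/(-4275729 + 4361670) = 948/85941 = 948*(1/85941) = 316/28647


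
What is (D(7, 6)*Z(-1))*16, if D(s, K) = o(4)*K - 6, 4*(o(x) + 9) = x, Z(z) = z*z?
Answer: -864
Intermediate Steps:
Z(z) = z²
o(x) = -9 + x/4
D(s, K) = -6 - 8*K (D(s, K) = (-9 + (¼)*4)*K - 6 = (-9 + 1)*K - 6 = -8*K - 6 = -6 - 8*K)
(D(7, 6)*Z(-1))*16 = ((-6 - 8*6)*(-1)²)*16 = ((-6 - 48)*1)*16 = -54*1*16 = -54*16 = -864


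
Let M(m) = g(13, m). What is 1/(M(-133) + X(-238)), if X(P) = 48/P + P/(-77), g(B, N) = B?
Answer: 1309/20799 ≈ 0.062936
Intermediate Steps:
X(P) = 48/P - P/77 (X(P) = 48/P + P*(-1/77) = 48/P - P/77)
M(m) = 13
1/(M(-133) + X(-238)) = 1/(13 + (48/(-238) - 1/77*(-238))) = 1/(13 + (48*(-1/238) + 34/11)) = 1/(13 + (-24/119 + 34/11)) = 1/(13 + 3782/1309) = 1/(20799/1309) = 1309/20799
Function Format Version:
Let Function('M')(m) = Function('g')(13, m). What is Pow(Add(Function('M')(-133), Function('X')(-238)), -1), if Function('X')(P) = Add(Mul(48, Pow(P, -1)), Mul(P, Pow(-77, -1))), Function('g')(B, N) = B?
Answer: Rational(1309, 20799) ≈ 0.062936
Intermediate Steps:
Function('X')(P) = Add(Mul(48, Pow(P, -1)), Mul(Rational(-1, 77), P)) (Function('X')(P) = Add(Mul(48, Pow(P, -1)), Mul(P, Rational(-1, 77))) = Add(Mul(48, Pow(P, -1)), Mul(Rational(-1, 77), P)))
Function('M')(m) = 13
Pow(Add(Function('M')(-133), Function('X')(-238)), -1) = Pow(Add(13, Add(Mul(48, Pow(-238, -1)), Mul(Rational(-1, 77), -238))), -1) = Pow(Add(13, Add(Mul(48, Rational(-1, 238)), Rational(34, 11))), -1) = Pow(Add(13, Add(Rational(-24, 119), Rational(34, 11))), -1) = Pow(Add(13, Rational(3782, 1309)), -1) = Pow(Rational(20799, 1309), -1) = Rational(1309, 20799)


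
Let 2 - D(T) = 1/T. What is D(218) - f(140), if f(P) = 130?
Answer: -27905/218 ≈ -128.00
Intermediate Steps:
D(T) = 2 - 1/T
D(218) - f(140) = (2 - 1/218) - 1*130 = (2 - 1*1/218) - 130 = (2 - 1/218) - 130 = 435/218 - 130 = -27905/218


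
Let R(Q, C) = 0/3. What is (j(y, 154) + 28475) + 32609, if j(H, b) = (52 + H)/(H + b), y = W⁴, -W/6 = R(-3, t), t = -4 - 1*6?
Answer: 4703494/77 ≈ 61084.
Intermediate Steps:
t = -10 (t = -4 - 6 = -10)
R(Q, C) = 0 (R(Q, C) = 0*(⅓) = 0)
W = 0 (W = -6*0 = 0)
y = 0 (y = 0⁴ = 0)
j(H, b) = (52 + H)/(H + b)
(j(y, 154) + 28475) + 32609 = ((52 + 0)/(0 + 154) + 28475) + 32609 = (52/154 + 28475) + 32609 = ((1/154)*52 + 28475) + 32609 = (26/77 + 28475) + 32609 = 2192601/77 + 32609 = 4703494/77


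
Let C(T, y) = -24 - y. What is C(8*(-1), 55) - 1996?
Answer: -2075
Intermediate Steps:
C(8*(-1), 55) - 1996 = (-24 - 1*55) - 1996 = (-24 - 55) - 1996 = -79 - 1996 = -2075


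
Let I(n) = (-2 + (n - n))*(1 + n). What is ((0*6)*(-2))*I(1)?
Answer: 0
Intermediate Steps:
I(n) = -2 - 2*n (I(n) = (-2 + 0)*(1 + n) = -2*(1 + n) = -2 - 2*n)
((0*6)*(-2))*I(1) = ((0*6)*(-2))*(-2 - 2*1) = (0*(-2))*(-2 - 2) = 0*(-4) = 0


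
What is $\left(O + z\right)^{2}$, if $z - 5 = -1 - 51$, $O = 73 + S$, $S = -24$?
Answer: $4$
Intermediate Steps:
$O = 49$ ($O = 73 - 24 = 49$)
$z = -47$ ($z = 5 - 52 = -47$)
$\left(O + z\right)^{2} = \left(49 - 47\right)^{2} = 2^{2} = 4$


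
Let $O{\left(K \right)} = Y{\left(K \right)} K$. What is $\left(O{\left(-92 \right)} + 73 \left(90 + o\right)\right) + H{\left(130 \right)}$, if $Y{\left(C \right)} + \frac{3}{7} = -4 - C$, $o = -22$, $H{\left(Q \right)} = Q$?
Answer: $- \frac{20738}{7} \approx -2962.6$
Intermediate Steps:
$Y{\left(C \right)} = - \frac{31}{7} - C$ ($Y{\left(C \right)} = - \frac{3}{7} - \left(4 + C\right) = - \frac{31}{7} - C$)
$O{\left(K \right)} = K \left(- \frac{31}{7} - K\right)$ ($O{\left(K \right)} = \left(- \frac{31}{7} - K\right) K = K \left(- \frac{31}{7} - K\right)$)
$\left(O{\left(-92 \right)} + 73 \left(90 + o\right)\right) + H{\left(130 \right)} = \left(\left(- \frac{1}{7}\right) \left(-92\right) \left(31 + 7 \left(-92\right)\right) + 73 \left(90 - 22\right)\right) + 130 = \left(\left(- \frac{1}{7}\right) \left(-92\right) \left(31 - 644\right) + 73 \cdot 68\right) + 130 = \left(\left(- \frac{1}{7}\right) \left(-92\right) \left(-613\right) + 4964\right) + 130 = \left(- \frac{56396}{7} + 4964\right) + 130 = - \frac{21648}{7} + 130 = - \frac{20738}{7}$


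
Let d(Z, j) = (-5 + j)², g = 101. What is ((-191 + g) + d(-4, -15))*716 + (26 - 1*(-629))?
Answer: 222615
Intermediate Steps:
((-191 + g) + d(-4, -15))*716 + (26 - 1*(-629)) = ((-191 + 101) + (-5 - 15)²)*716 + (26 - 1*(-629)) = (-90 + (-20)²)*716 + (26 + 629) = (-90 + 400)*716 + 655 = 310*716 + 655 = 221960 + 655 = 222615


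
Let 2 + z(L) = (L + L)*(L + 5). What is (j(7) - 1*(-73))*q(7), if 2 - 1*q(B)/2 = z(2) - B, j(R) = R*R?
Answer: -4148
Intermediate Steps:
j(R) = R²
z(L) = -2 + 2*L*(5 + L) (z(L) = -2 + (L + L)*(L + 5) = -2 + (2*L)*(5 + L) = -2 + 2*L*(5 + L))
q(B) = -48 + 2*B (q(B) = 4 - 2*((-2 + 2*2² + 10*2) - B) = 4 - 2*((-2 + 2*4 + 20) - B) = 4 - 2*((-2 + 8 + 20) - B) = 4 - 2*(26 - B) = 4 + (-52 + 2*B) = -48 + 2*B)
(j(7) - 1*(-73))*q(7) = (7² - 1*(-73))*(-48 + 2*7) = (49 + 73)*(-48 + 14) = 122*(-34) = -4148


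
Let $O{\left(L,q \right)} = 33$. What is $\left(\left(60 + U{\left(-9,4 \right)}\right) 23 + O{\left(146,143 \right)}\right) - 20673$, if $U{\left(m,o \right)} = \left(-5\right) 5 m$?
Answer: $-14085$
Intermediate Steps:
$U{\left(m,o \right)} = - 25 m$
$\left(\left(60 + U{\left(-9,4 \right)}\right) 23 + O{\left(146,143 \right)}\right) - 20673 = \left(\left(60 - -225\right) 23 + 33\right) - 20673 = \left(\left(60 + 225\right) 23 + 33\right) - 20673 = \left(285 \cdot 23 + 33\right) - 20673 = \left(6555 + 33\right) - 20673 = 6588 - 20673 = -14085$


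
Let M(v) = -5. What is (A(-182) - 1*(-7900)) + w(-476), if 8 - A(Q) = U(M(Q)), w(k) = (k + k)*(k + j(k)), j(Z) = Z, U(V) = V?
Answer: 914217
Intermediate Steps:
w(k) = 4*k² (w(k) = (k + k)*(k + k) = (2*k)*(2*k) = 4*k²)
A(Q) = 13 (A(Q) = 8 - 1*(-5) = 8 + 5 = 13)
(A(-182) - 1*(-7900)) + w(-476) = (13 - 1*(-7900)) + 4*(-476)² = (13 + 7900) + 4*226576 = 7913 + 906304 = 914217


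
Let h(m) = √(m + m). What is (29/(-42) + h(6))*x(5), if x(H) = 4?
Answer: -58/21 + 8*√3 ≈ 11.094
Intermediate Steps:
h(m) = √2*√m (h(m) = √(2*m) = √2*√m)
(29/(-42) + h(6))*x(5) = (29/(-42) + √2*√6)*4 = (29*(-1/42) + 2*√3)*4 = (-29/42 + 2*√3)*4 = -58/21 + 8*√3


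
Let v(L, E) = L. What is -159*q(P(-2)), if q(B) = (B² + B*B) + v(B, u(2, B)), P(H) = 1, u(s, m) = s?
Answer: -477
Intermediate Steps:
q(B) = B + 2*B² (q(B) = (B² + B*B) + B = (B² + B²) + B = 2*B² + B = B + 2*B²)
-159*q(P(-2)) = -159*(1 + 2*1) = -159*(1 + 2) = -159*3 = -477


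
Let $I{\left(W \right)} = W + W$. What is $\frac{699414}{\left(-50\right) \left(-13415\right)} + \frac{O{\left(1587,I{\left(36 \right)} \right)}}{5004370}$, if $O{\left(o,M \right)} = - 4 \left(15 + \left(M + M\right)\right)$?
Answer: $\frac{174984992109}{167834058875} \approx 1.0426$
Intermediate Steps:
$I{\left(W \right)} = 2 W$
$O{\left(o,M \right)} = -60 - 8 M$ ($O{\left(o,M \right)} = - 4 \left(15 + 2 M\right) = -60 - 8 M$)
$\frac{699414}{\left(-50\right) \left(-13415\right)} + \frac{O{\left(1587,I{\left(36 \right)} \right)}}{5004370} = \frac{699414}{\left(-50\right) \left(-13415\right)} + \frac{-60 - 8 \cdot 2 \cdot 36}{5004370} = \frac{699414}{670750} + \left(-60 - 576\right) \frac{1}{5004370} = 699414 \cdot \frac{1}{670750} + \left(-60 - 576\right) \frac{1}{5004370} = \frac{349707}{335375} - \frac{318}{2502185} = \frac{174984992109}{167834058875}$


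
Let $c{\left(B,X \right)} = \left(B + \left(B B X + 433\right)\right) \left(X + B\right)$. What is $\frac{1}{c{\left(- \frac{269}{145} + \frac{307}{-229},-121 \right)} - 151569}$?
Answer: $- \frac{36610904090125}{1884383953085167474} \approx -1.9429 \cdot 10^{-5}$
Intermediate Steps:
$c{\left(B,X \right)} = \left(B + X\right) \left(433 + B + X B^{2}\right)$ ($c{\left(B,X \right)} = \left(B + \left(B^{2} X + 433\right)\right) \left(B + X\right) = \left(B + \left(X B^{2} + 433\right)\right) \left(B + X\right) = \left(B + \left(433 + X B^{2}\right)\right) \left(B + X\right) = \left(433 + B + X B^{2}\right) \left(B + X\right) = \left(B + X\right) \left(433 + B + X B^{2}\right)$)
$\frac{1}{c{\left(- \frac{269}{145} + \frac{307}{-229},-121 \right)} - 151569} = \frac{1}{\left(\left(- \frac{269}{145} + \frac{307}{-229}\right)^{2} + 433 \left(- \frac{269}{145} + \frac{307}{-229}\right) + 433 \left(-121\right) + \left(- \frac{269}{145} + \frac{307}{-229}\right) \left(-121\right) - 121 \left(- \frac{269}{145} + \frac{307}{-229}\right)^{3} + \left(- \frac{269}{145} + \frac{307}{-229}\right)^{2} \left(-121\right)^{2}\right) - 151569} = \frac{1}{\left(\left(\left(-269\right) \frac{1}{145} + 307 \left(- \frac{1}{229}\right)\right)^{2} + 433 \left(\left(-269\right) \frac{1}{145} + 307 \left(- \frac{1}{229}\right)\right) - 52393 + \left(\left(-269\right) \frac{1}{145} + 307 \left(- \frac{1}{229}\right)\right) \left(-121\right) - 121 \left(\left(-269\right) \frac{1}{145} + 307 \left(- \frac{1}{229}\right)\right)^{3} + \left(\left(-269\right) \frac{1}{145} + 307 \left(- \frac{1}{229}\right)\right)^{2} \cdot 14641\right) + \left(-184718 + 33149\right)} = \frac{1}{\left(\left(- \frac{269}{145} - \frac{307}{229}\right)^{2} + 433 \left(- \frac{269}{145} - \frac{307}{229}\right) - 52393 + \left(- \frac{269}{145} - \frac{307}{229}\right) \left(-121\right) - 121 \left(- \frac{269}{145} - \frac{307}{229}\right)^{3} + \left(- \frac{269}{145} - \frac{307}{229}\right)^{2} \cdot 14641\right) - 151569} = \frac{1}{\left(\left(- \frac{106116}{33205}\right)^{2} + 433 \left(- \frac{106116}{33205}\right) - 52393 - - \frac{12840036}{33205} - 121 \left(- \frac{106116}{33205}\right)^{3} + \left(- \frac{106116}{33205}\right)^{2} \cdot 14641\right) - 151569} = \frac{1}{\left(\frac{11260605456}{1102572025} - \frac{45948228}{33205} - 52393 + \frac{12840036}{33205} - - \frac{144586579436836416}{36610904090125} + \frac{11260605456}{1102572025} \cdot 14641\right) - 151569} = \frac{1}{\left(\frac{11260605456}{1102572025} - \frac{45948228}{33205} - 52393 + \frac{12840036}{33205} + \frac{144586579436836416}{36610904090125} + \frac{164866524481296}{1102572025}\right) - 151569} = \frac{1}{\frac{3664694168950988651}{36610904090125} - 151569} = \frac{1}{- \frac{1884383953085167474}{36610904090125}} = - \frac{36610904090125}{1884383953085167474}$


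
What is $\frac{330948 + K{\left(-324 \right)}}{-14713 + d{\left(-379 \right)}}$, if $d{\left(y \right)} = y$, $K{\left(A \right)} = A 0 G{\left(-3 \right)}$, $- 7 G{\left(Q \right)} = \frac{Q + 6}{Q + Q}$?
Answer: $- \frac{82737}{3773} \approx -21.929$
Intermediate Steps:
$G{\left(Q \right)} = - \frac{6 + Q}{14 Q}$ ($G{\left(Q \right)} = - \frac{\left(Q + 6\right) \frac{1}{Q + Q}}{7} = - \frac{\left(6 + Q\right) \frac{1}{2 Q}}{7} = - \frac{\frac{1}{2} \frac{1}{Q} \left(6 + Q\right)}{7} = - \frac{6 + Q}{14 Q}$)
$K{\left(A \right)} = 0$ ($K{\left(A \right)} = A 0 \frac{-6 - -3}{14 \left(-3\right)} = 0 \cdot \frac{1}{14} \left(- \frac{1}{3}\right) \left(-6 + 3\right) = 0 \cdot \frac{1}{14} \left(- \frac{1}{3}\right) \left(-3\right) = 0 \cdot \frac{1}{14} = 0$)
$\frac{330948 + K{\left(-324 \right)}}{-14713 + d{\left(-379 \right)}} = \frac{330948 + 0}{-14713 - 379} = \frac{330948}{-15092} = 330948 \left(- \frac{1}{15092}\right) = - \frac{82737}{3773}$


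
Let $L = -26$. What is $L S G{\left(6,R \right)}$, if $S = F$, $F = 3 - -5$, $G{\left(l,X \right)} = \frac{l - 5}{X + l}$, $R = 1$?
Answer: $- \frac{208}{7} \approx -29.714$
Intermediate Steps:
$G{\left(l,X \right)} = \frac{-5 + l}{X + l}$
$F = 8$ ($F = 3 + 5 = 8$)
$S = 8$
$L S G{\left(6,R \right)} = \left(-26\right) 8 \frac{-5 + 6}{1 + 6} = - 208 \cdot \frac{1}{7} \cdot 1 = \left(-208\right) \frac{1}{7} = - \frac{208}{7}$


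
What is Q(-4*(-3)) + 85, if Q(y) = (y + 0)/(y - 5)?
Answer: 607/7 ≈ 86.714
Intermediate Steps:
Q(y) = y/(-5 + y)
Q(-4*(-3)) + 85 = (-4*(-3))/(-5 - 4*(-3)) + 85 = 12/(-5 + 12) + 85 = 12/7 + 85 = 607/7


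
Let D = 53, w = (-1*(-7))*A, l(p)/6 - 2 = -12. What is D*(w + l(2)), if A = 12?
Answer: 1272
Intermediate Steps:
l(p) = -60 (l(p) = 12 + 6*(-12) = 12 - 72 = -60)
w = 84 (w = -1*(-7)*12 = 7*12 = 84)
D*(w + l(2)) = 53*(84 - 60) = 53*24 = 1272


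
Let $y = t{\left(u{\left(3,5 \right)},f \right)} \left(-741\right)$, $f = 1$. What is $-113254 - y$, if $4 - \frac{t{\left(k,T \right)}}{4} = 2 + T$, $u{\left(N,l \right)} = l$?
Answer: $-110290$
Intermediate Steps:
$t{\left(k,T \right)} = 8 - 4 T$ ($t{\left(k,T \right)} = 16 - 4 \left(2 + T\right) = 16 - \left(8 + 4 T\right) = 8 - 4 T$)
$y = -2964$ ($y = \left(8 - 4\right) \left(-741\right) = 4 \left(-741\right) = -2964$)
$-113254 - y = -113254 - -2964 = -113254 + 2964 = -110290$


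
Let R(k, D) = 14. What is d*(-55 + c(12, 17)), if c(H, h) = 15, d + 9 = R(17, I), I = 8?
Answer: -200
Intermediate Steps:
d = 5 (d = -9 + 14 = 5)
d*(-55 + c(12, 17)) = 5*(-55 + 15) = 5*(-40) = -200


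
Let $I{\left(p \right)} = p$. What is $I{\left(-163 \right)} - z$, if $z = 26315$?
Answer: $-26478$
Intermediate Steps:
$I{\left(-163 \right)} - z = -163 - 26315 = -26478$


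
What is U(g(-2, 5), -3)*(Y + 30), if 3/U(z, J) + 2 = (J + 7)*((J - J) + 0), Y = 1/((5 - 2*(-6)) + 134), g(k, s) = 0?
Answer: -13593/302 ≈ -45.010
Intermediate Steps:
Y = 1/151 (Y = 1/((5 + 12) + 134) = 1/(17 + 134) = 1/151 ≈ 0.0066225)
U(z, J) = -3/2 (U(z, J) = 3/(-2 + (J + 7)*((J - J) + 0)) = 3/(-2 + (7 + J)*(0 + 0)) = 3/(-2 + (7 + J)*0) = 3/(-2 + 0) = 3/(-2) = 3*(-1/2) = -3/2)
U(g(-2, 5), -3)*(Y + 30) = -3*(1/151 + 30)/2 = -3/2*4531/151 = -13593/302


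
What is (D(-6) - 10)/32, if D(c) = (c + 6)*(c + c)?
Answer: -5/16 ≈ -0.31250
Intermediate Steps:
D(c) = 2*c*(6 + c) (D(c) = (6 + c)*(2*c) = 2*c*(6 + c))
(D(-6) - 10)/32 = (2*(-6)*(6 - 6) - 10)/32 = (2*(-6)*0 - 10)/32 = (0 - 10)/32 = (1/32)*(-10) = -5/16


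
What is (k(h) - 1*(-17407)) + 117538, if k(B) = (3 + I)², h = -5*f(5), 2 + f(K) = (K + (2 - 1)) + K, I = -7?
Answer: 134961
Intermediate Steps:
f(K) = -1 + 2*K (f(K) = -2 + ((K + (2 - 1)) + K) = -2 + ((K + 1) + K) = -2 + ((1 + K) + K) = -2 + (1 + 2*K) = -1 + 2*K)
h = -45 (h = -5*(-1 + 2*5) = -5*(-1 + 10) = -5*9 = -45)
k(B) = 16 (k(B) = (3 - 7)² = (-4)² = 16)
(k(h) - 1*(-17407)) + 117538 = (16 - 1*(-17407)) + 117538 = (16 + 17407) + 117538 = 17423 + 117538 = 134961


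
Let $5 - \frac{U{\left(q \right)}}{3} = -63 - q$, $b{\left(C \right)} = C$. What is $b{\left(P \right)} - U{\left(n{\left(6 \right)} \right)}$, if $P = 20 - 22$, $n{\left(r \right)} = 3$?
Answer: $-215$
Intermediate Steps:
$P = -2$ ($P = 20 - 22 = -2$)
$U{\left(q \right)} = 204 + 3 q$ ($U{\left(q \right)} = 15 - 3 \left(-63 - q\right) = 15 + \left(189 + 3 q\right) = 204 + 3 q$)
$b{\left(P \right)} - U{\left(n{\left(6 \right)} \right)} = -2 - \left(204 + 3 \cdot 3\right) = -2 - \left(204 + 9\right) = -2 - 213 = -215$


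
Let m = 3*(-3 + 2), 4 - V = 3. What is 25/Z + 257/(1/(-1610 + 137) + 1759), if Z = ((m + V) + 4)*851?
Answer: 177271493/1102473053 ≈ 0.16079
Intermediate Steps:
V = 1 (V = 4 - 1*3 = 4 - 3 = 1)
m = -3 (m = 3*(-1) = -3)
Z = 1702 (Z = ((-3 + 1) + 4)*851 = (-2 + 4)*851 = 2*851 = 1702)
25/Z + 257/(1/(-1610 + 137) + 1759) = 25/1702 + 257/(1/(-1610 + 137) + 1759) = 25*(1/1702) + 257/(1/(-1473) + 1759) = 25/1702 + 257/(-1/1473 + 1759) = 25/1702 + 257/(2591006/1473) = 25/1702 + 257*(1473/2591006) = 25/1702 + 378561/2591006 = 177271493/1102473053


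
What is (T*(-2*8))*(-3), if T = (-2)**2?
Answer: 192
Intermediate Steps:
T = 4
(T*(-2*8))*(-3) = (4*(-2*8))*(-3) = (4*(-16))*(-3) = -64*(-3) = 192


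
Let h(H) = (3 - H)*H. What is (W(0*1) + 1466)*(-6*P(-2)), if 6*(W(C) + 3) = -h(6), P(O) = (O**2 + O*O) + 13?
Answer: -184716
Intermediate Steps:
P(O) = 13 + 2*O**2 (P(O) = (O**2 + O**2) + 13 = 2*O**2 + 13 = 13 + 2*O**2)
h(H) = H*(3 - H)
W(C) = 0 (W(C) = -3 + (-6*(3 - 1*6))/6 = -3 + (-6*(3 - 6))/6 = -3 + (-6*(-3))/6 = -3 + (-1*(-18))/6 = -3 + (1/6)*18 = -3 + 3 = 0)
(W(0*1) + 1466)*(-6*P(-2)) = (0 + 1466)*(-6*(13 + 2*(-2)**2)) = 1466*(-6*(13 + 2*4)) = 1466*(-6*(13 + 8)) = 1466*(-6*21) = 1466*(-126) = -184716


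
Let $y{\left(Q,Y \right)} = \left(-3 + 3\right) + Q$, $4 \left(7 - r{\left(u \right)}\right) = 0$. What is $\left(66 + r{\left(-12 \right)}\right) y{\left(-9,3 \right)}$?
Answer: $-657$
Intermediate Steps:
$r{\left(u \right)} = 7$ ($r{\left(u \right)} = 7 - 0 = 7 + 0 = 7$)
$y{\left(Q,Y \right)} = Q$ ($y{\left(Q,Y \right)} = 0 + Q = Q$)
$\left(66 + r{\left(-12 \right)}\right) y{\left(-9,3 \right)} = \left(66 + 7\right) \left(-9\right) = 73 \left(-9\right) = -657$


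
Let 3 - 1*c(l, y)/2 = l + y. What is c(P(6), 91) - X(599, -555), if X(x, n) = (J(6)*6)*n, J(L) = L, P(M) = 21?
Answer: 19762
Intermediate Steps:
X(x, n) = 36*n (X(x, n) = (6*6)*n = 36*n)
c(l, y) = 6 - 2*l - 2*y (c(l, y) = 6 - 2*(l + y) = 6 + (-2*l - 2*y) = 6 - 2*l - 2*y)
c(P(6), 91) - X(599, -555) = (6 - 2*21 - 2*91) - 36*(-555) = (6 - 42 - 182) - 1*(-19980) = -218 + 19980 = 19762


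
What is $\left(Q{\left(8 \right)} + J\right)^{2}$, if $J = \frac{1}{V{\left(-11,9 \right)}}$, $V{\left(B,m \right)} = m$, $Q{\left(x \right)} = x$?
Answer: $\frac{5329}{81} \approx 65.79$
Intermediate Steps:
$J = \frac{1}{9} \approx 0.11111$
$\left(Q{\left(8 \right)} + J\right)^{2} = \left(8 + \frac{1}{9}\right)^{2} = \left(\frac{73}{9}\right)^{2} = \frac{5329}{81}$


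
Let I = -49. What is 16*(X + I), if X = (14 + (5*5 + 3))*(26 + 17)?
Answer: 28112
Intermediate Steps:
X = 1806 (X = (14 + (25 + 3))*43 = (14 + 28)*43 = 42*43 = 1806)
16*(X + I) = 16*(1806 - 49) = 16*1757 = 28112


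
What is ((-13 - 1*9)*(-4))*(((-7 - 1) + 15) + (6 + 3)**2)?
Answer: 7744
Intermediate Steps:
((-13 - 1*9)*(-4))*(((-7 - 1) + 15) + (6 + 3)**2) = ((-13 - 9)*(-4))*((-8 + 15) + 9**2) = (-22*(-4))*(7 + 81) = 88*88 = 7744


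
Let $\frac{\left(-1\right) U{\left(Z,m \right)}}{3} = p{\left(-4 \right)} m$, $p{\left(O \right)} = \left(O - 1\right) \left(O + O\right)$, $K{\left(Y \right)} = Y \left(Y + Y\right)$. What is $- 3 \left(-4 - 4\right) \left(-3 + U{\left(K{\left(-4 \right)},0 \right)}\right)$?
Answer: $-72$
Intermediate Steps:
$K{\left(Y \right)} = 2 Y^{2}$ ($K{\left(Y \right)} = Y 2 Y = 2 Y^{2}$)
$p{\left(O \right)} = 2 O \left(-1 + O\right)$ ($p{\left(O \right)} = \left(-1 + O\right) 2 O = 2 O \left(-1 + O\right)$)
$U{\left(Z,m \right)} = - 120 m$ ($U{\left(Z,m \right)} = - 3 \cdot 2 \left(-4\right) \left(-1 - 4\right) m = - 3 \cdot 2 \left(-4\right) \left(-5\right) m = - 3 \cdot 40 m = - 120 m$)
$- 3 \left(-4 - 4\right) \left(-3 + U{\left(K{\left(-4 \right)},0 \right)}\right) = - 3 \left(-4 - 4\right) \left(-3 - 0\right) = - 3 \left(-4 - 4\right) \left(-3 + 0\right) = - 3 \left(\left(-8\right) \left(-3\right)\right) = \left(-3\right) 24 = -72$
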